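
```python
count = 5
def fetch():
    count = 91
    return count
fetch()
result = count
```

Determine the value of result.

Step 1: Global count = 5.
Step 2: fetch() creates local count = 91 (shadow, not modification).
Step 3: After fetch() returns, global count is unchanged. result = 5

The answer is 5.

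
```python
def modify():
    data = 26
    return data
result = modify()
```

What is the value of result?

Step 1: modify() defines data = 26 in its local scope.
Step 2: return data finds the local variable data = 26.
Step 3: result = 26

The answer is 26.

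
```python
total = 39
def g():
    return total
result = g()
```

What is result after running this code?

Step 1: total = 39 is defined in the global scope.
Step 2: g() looks up total. No local total exists, so Python checks the global scope via LEGB rule and finds total = 39.
Step 3: result = 39

The answer is 39.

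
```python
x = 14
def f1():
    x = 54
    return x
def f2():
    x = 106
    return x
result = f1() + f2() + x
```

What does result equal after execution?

Step 1: Each function shadows global x with its own local.
Step 2: f1() returns 54, f2() returns 106.
Step 3: Global x = 14 is unchanged. result = 54 + 106 + 14 = 174

The answer is 174.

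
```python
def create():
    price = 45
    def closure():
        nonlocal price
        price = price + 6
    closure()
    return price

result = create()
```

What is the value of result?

Step 1: create() sets price = 45.
Step 2: closure() uses nonlocal to modify price in create's scope: price = 45 + 6 = 51.
Step 3: create() returns the modified price = 51

The answer is 51.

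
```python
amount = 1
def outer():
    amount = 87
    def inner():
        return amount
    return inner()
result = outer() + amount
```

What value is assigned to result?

Step 1: Global amount = 1. outer() shadows with amount = 87.
Step 2: inner() returns enclosing amount = 87. outer() = 87.
Step 3: result = 87 + global amount (1) = 88

The answer is 88.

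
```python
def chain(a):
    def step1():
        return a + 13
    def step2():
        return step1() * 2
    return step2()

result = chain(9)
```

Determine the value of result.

Step 1: chain(9) captures a = 9.
Step 2: step2() calls step1() which returns 9 + 13 = 22.
Step 3: step2() returns 22 * 2 = 44

The answer is 44.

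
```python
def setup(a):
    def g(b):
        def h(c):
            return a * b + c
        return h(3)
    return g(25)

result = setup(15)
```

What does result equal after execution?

Step 1: a = 15, b = 25, c = 3.
Step 2: h() computes a * b + c = 15 * 25 + 3 = 378.
Step 3: result = 378

The answer is 378.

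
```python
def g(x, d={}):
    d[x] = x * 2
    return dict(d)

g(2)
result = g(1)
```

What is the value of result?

Step 1: Mutable default dict is shared across calls.
Step 2: First call adds 2: 4. Second call adds 1: 2.
Step 3: result = {2: 4, 1: 2}

The answer is {2: 4, 1: 2}.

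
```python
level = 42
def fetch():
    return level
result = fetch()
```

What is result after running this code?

Step 1: level = 42 is defined in the global scope.
Step 2: fetch() looks up level. No local level exists, so Python checks the global scope via LEGB rule and finds level = 42.
Step 3: result = 42

The answer is 42.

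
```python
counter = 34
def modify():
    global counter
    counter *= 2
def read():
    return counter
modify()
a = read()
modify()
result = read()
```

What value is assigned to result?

Step 1: counter = 34.
Step 2: First modify(): counter = 34 * 2 = 68.
Step 3: Second modify(): counter = 68 * 2 = 136.
Step 4: read() returns 136

The answer is 136.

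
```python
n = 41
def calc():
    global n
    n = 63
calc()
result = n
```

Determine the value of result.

Step 1: n = 41 globally.
Step 2: calc() declares global n and sets it to 63.
Step 3: After calc(), global n = 63. result = 63

The answer is 63.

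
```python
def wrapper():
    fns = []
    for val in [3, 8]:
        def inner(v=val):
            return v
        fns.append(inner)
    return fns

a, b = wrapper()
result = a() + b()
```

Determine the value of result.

Step 1: Default argument v=val captures val at each iteration.
Step 2: a() returns 3 (captured at first iteration), b() returns 8 (captured at second).
Step 3: result = 3 + 8 = 11

The answer is 11.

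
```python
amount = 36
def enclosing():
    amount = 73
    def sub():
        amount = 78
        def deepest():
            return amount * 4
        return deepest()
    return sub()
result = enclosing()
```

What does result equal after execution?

Step 1: deepest() looks up amount through LEGB: not local, finds amount = 78 in enclosing sub().
Step 2: Returns 78 * 4 = 312.
Step 3: result = 312

The answer is 312.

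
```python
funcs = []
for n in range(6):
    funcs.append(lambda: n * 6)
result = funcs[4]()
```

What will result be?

Step 1: All lambdas reference the same variable n (late binding).
Step 2: After the loop, n = 5. Every lambda returns n * 6.
Step 3: funcs[4]() = 5 * 6 = 30

The answer is 30.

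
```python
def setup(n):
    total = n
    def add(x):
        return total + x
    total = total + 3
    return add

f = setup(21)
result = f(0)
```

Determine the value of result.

Step 1: setup(21) sets total = 21, then total = 21 + 3 = 24.
Step 2: Closures capture by reference, so add sees total = 24.
Step 3: f(0) returns 24 + 0 = 24

The answer is 24.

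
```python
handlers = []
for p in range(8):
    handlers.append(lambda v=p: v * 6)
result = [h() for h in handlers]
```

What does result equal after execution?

Step 1: Default arg v=p captures p at each iteration.
Step 2: handlers[k] has v defaulting to k, returns k * 6.
Step 3: result = [0, 6, 12, 18, 24, 30, 36, 42]

The answer is [0, 6, 12, 18, 24, 30, 36, 42].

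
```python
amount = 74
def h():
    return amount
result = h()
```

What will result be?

Step 1: amount = 74 is defined in the global scope.
Step 2: h() looks up amount. No local amount exists, so Python checks the global scope via LEGB rule and finds amount = 74.
Step 3: result = 74

The answer is 74.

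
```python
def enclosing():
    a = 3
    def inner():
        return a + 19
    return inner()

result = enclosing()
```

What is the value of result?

Step 1: enclosing() defines a = 3.
Step 2: inner() reads a = 3 from enclosing scope, returns 3 + 19 = 22.
Step 3: result = 22

The answer is 22.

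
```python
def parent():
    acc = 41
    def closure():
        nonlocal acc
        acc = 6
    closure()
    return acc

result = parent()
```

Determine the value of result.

Step 1: parent() sets acc = 41.
Step 2: closure() uses nonlocal to reassign acc = 6.
Step 3: result = 6

The answer is 6.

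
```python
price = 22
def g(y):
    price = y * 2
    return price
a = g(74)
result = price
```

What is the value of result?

Step 1: Global price = 22.
Step 2: g(74) creates local price = 74 * 2 = 148.
Step 3: Global price unchanged because no global keyword. result = 22

The answer is 22.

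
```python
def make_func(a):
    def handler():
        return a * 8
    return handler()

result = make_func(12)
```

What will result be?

Step 1: make_func(12) binds parameter a = 12.
Step 2: handler() accesses a = 12 from enclosing scope.
Step 3: result = 12 * 8 = 96

The answer is 96.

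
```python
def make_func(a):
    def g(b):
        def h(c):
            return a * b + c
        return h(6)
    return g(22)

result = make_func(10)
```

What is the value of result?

Step 1: a = 10, b = 22, c = 6.
Step 2: h() computes a * b + c = 10 * 22 + 6 = 226.
Step 3: result = 226

The answer is 226.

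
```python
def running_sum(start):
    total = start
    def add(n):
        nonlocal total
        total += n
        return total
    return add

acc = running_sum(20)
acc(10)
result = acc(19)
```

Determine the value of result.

Step 1: running_sum(20) creates closure with total = 20.
Step 2: First acc(10): total = 20 + 10 = 30.
Step 3: Second acc(19): total = 30 + 19 = 49. result = 49

The answer is 49.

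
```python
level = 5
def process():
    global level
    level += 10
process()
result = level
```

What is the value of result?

Step 1: level = 5 globally.
Step 2: process() modifies global level: level += 10 = 15.
Step 3: result = 15

The answer is 15.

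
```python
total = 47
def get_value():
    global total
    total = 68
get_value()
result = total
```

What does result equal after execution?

Step 1: total = 47 globally.
Step 2: get_value() declares global total and sets it to 68.
Step 3: After get_value(), global total = 68. result = 68

The answer is 68.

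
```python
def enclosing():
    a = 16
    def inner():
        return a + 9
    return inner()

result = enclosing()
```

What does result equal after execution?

Step 1: enclosing() defines a = 16.
Step 2: inner() reads a = 16 from enclosing scope, returns 16 + 9 = 25.
Step 3: result = 25

The answer is 25.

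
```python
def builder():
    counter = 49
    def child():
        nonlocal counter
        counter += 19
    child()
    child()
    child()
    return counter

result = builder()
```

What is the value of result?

Step 1: counter starts at 49.
Step 2: child() is called 3 times, each adding 19.
Step 3: counter = 49 + 19 * 3 = 106

The answer is 106.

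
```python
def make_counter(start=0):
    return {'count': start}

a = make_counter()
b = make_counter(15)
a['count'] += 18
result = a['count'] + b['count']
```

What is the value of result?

Step 1: make_counter() returns a new dict each call (immutable default 0).
Step 2: a = {'count': 0}, b = {'count': 15}.
Step 3: a['count'] += 18 = 18. result = 18 + 15 = 33

The answer is 33.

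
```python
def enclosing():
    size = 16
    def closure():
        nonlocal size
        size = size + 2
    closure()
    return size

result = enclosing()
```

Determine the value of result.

Step 1: enclosing() sets size = 16.
Step 2: closure() uses nonlocal to modify size in enclosing's scope: size = 16 + 2 = 18.
Step 3: enclosing() returns the modified size = 18

The answer is 18.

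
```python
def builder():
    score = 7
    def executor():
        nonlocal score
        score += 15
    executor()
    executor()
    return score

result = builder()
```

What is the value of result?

Step 1: score starts at 7.
Step 2: executor() is called 2 times, each adding 15.
Step 3: score = 7 + 15 * 2 = 37

The answer is 37.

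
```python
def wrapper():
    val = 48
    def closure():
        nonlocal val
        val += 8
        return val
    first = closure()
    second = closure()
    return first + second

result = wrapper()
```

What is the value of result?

Step 1: val starts at 48.
Step 2: First call: val = 48 + 8 = 56, returns 56.
Step 3: Second call: val = 56 + 8 = 64, returns 64.
Step 4: result = 56 + 64 = 120

The answer is 120.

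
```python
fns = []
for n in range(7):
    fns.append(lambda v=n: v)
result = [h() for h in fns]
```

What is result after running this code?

Step 1: Default arg v=n captures n at each iteration.
Step 2: Each lambda has its own default: 0, 1, ..., 6.
Step 3: result = [0, 1, 2, 3, 4, 5, 6]

The answer is [0, 1, 2, 3, 4, 5, 6].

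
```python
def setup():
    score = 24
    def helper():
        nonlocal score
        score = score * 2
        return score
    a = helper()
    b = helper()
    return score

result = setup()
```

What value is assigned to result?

Step 1: score starts at 24.
Step 2: First helper(): score = 24 * 2 = 48.
Step 3: Second helper(): score = 48 * 2 = 96.
Step 4: result = 96

The answer is 96.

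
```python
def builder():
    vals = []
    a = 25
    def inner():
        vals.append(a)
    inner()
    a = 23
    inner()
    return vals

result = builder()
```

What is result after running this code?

Step 1: a = 25. inner() appends current a to vals.
Step 2: First inner(): appends 25. Then a = 23.
Step 3: Second inner(): appends 23 (closure sees updated a). result = [25, 23]

The answer is [25, 23].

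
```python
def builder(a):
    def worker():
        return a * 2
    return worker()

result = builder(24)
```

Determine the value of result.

Step 1: builder(24) binds parameter a = 24.
Step 2: worker() accesses a = 24 from enclosing scope.
Step 3: result = 24 * 2 = 48

The answer is 48.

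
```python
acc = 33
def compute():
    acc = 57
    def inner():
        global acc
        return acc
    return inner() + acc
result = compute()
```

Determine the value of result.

Step 1: Global acc = 33. compute() shadows with local acc = 57.
Step 2: inner() uses global keyword, so inner() returns global acc = 33.
Step 3: compute() returns 33 + 57 = 90

The answer is 90.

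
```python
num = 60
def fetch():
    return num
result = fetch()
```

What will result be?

Step 1: num = 60 is defined in the global scope.
Step 2: fetch() looks up num. No local num exists, so Python checks the global scope via LEGB rule and finds num = 60.
Step 3: result = 60

The answer is 60.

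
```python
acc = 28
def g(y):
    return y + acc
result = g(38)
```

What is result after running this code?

Step 1: acc = 28 is defined globally.
Step 2: g(38) uses parameter y = 38 and looks up acc from global scope = 28.
Step 3: result = 38 + 28 = 66

The answer is 66.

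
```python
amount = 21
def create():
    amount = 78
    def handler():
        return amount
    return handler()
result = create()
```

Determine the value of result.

Step 1: amount = 21 globally, but create() defines amount = 78 locally.
Step 2: handler() looks up amount. Not in local scope, so checks enclosing scope (create) and finds amount = 78.
Step 3: result = 78

The answer is 78.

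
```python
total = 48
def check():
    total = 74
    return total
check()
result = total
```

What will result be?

Step 1: total = 48 globally.
Step 2: check() creates a LOCAL total = 74 (no global keyword!).
Step 3: The global total is unchanged. result = 48

The answer is 48.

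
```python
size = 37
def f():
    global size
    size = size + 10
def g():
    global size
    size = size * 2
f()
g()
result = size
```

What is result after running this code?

Step 1: size = 37.
Step 2: f() adds 10: size = 37 + 10 = 47.
Step 3: g() doubles: size = 47 * 2 = 94.
Step 4: result = 94

The answer is 94.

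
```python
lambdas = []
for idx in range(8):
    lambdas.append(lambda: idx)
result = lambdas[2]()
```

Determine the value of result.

Step 1: The loop creates 8 lambdas, all referencing the same variable idx.
Step 2: After the loop, idx = 7 (final value).
Step 3: lambdas[2]() looks up idx at call time and finds 7. This is the late binding gotcha. result = 7

The answer is 7.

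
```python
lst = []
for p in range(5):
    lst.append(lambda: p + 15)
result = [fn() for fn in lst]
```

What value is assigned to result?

Step 1: All lambdas capture p by reference. After the loop, p = 4.
Step 2: Each call returns 4 + 15 = 19.
Step 3: result = [19, 19, 19, 19, 19]

The answer is [19, 19, 19, 19, 19].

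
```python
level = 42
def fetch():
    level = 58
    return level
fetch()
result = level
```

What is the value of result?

Step 1: level = 42 globally.
Step 2: fetch() creates a LOCAL level = 58 (no global keyword!).
Step 3: The global level is unchanged. result = 42

The answer is 42.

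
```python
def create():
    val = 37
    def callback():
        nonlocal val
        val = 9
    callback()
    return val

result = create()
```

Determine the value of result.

Step 1: create() sets val = 37.
Step 2: callback() uses nonlocal to reassign val = 9.
Step 3: result = 9

The answer is 9.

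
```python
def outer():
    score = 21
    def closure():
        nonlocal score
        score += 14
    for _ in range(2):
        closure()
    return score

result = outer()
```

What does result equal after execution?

Step 1: score = 21.
Step 2: closure() is called 2 times in a loop, each adding 14 via nonlocal.
Step 3: score = 21 + 14 * 2 = 49

The answer is 49.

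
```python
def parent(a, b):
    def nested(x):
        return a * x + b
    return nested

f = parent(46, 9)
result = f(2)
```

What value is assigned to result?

Step 1: parent(46, 9) captures a = 46, b = 9.
Step 2: f(2) computes 46 * 2 + 9 = 101.
Step 3: result = 101

The answer is 101.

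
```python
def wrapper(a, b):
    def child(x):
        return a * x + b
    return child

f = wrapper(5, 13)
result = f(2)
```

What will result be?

Step 1: wrapper(5, 13) captures a = 5, b = 13.
Step 2: f(2) computes 5 * 2 + 13 = 23.
Step 3: result = 23

The answer is 23.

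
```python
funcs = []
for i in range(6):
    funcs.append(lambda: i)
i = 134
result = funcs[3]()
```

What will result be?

Step 1: Lambdas capture the variable i by reference, not by value.
Step 2: After the loop, i is reassigned to 134.
Step 3: funcs[3]() looks up the current i = 134. result = 134

The answer is 134.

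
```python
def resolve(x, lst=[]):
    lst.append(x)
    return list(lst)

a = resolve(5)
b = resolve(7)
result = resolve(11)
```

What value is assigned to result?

Step 1: Default list is shared. list() creates copies for return values.
Step 2: Internal list grows: [5] -> [5, 7] -> [5, 7, 11].
Step 3: result = [5, 7, 11]

The answer is [5, 7, 11].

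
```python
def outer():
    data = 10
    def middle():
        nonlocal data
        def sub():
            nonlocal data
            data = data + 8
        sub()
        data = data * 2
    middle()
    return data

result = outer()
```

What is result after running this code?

Step 1: data = 10.
Step 2: sub() adds 8: data = 10 + 8 = 18.
Step 3: middle() doubles: data = 18 * 2 = 36.
Step 4: result = 36

The answer is 36.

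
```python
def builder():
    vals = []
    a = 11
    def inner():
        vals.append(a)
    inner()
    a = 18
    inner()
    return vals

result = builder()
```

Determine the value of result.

Step 1: a = 11. inner() appends current a to vals.
Step 2: First inner(): appends 11. Then a = 18.
Step 3: Second inner(): appends 18 (closure sees updated a). result = [11, 18]

The answer is [11, 18].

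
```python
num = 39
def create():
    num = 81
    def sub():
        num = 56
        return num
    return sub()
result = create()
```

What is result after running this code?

Step 1: Three scopes define num: global (39), create (81), sub (56).
Step 2: sub() has its own local num = 56, which shadows both enclosing and global.
Step 3: result = 56 (local wins in LEGB)

The answer is 56.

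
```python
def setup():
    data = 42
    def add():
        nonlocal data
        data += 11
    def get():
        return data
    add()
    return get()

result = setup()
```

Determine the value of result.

Step 1: data = 42. add() modifies it via nonlocal, get() reads it.
Step 2: add() makes data = 42 + 11 = 53.
Step 3: get() returns 53. result = 53

The answer is 53.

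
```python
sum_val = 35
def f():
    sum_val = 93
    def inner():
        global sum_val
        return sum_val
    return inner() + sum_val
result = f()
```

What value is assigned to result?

Step 1: Global sum_val = 35. f() shadows with local sum_val = 93.
Step 2: inner() uses global keyword, so inner() returns global sum_val = 35.
Step 3: f() returns 35 + 93 = 128

The answer is 128.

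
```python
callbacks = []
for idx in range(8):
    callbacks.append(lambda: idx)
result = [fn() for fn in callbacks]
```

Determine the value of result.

Step 1: All 8 lambdas share the same variable idx.
Step 2: After the loop, idx = 7.
Step 3: Each call returns 7. result = [7, 7, 7, 7, 7, 7, 7, 7]

The answer is [7, 7, 7, 7, 7, 7, 7, 7].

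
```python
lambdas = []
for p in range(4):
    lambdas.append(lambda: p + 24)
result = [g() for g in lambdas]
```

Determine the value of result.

Step 1: All lambdas capture p by reference. After the loop, p = 3.
Step 2: Each call returns 3 + 24 = 27.
Step 3: result = [27, 27, 27, 27]

The answer is [27, 27, 27, 27].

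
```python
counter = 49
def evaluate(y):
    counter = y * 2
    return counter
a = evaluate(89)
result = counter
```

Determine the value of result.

Step 1: Global counter = 49.
Step 2: evaluate(89) creates local counter = 89 * 2 = 178.
Step 3: Global counter unchanged because no global keyword. result = 49

The answer is 49.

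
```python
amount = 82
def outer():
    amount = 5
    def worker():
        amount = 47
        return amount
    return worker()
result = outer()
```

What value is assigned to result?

Step 1: Three scopes define amount: global (82), outer (5), worker (47).
Step 2: worker() has its own local amount = 47, which shadows both enclosing and global.
Step 3: result = 47 (local wins in LEGB)

The answer is 47.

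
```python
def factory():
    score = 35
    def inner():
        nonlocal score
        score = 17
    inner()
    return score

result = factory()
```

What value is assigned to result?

Step 1: factory() sets score = 35.
Step 2: inner() uses nonlocal to reassign score = 17.
Step 3: result = 17

The answer is 17.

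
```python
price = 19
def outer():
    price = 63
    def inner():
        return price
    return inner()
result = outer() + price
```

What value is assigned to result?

Step 1: Global price = 19. outer() shadows with price = 63.
Step 2: inner() returns enclosing price = 63. outer() = 63.
Step 3: result = 63 + global price (19) = 82

The answer is 82.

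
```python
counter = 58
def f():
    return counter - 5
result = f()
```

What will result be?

Step 1: counter = 58 is defined globally.
Step 2: f() looks up counter from global scope = 58, then computes 58 - 5 = 53.
Step 3: result = 53

The answer is 53.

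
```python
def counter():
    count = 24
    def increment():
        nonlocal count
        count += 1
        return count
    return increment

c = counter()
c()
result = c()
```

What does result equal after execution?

Step 1: counter() creates closure with count = 24.
Step 2: Each c() call increments count via nonlocal. After 2 calls: 24 + 2 = 26.
Step 3: result = 26

The answer is 26.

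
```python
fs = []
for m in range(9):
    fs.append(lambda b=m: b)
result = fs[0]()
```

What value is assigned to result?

Step 1: Default argument b=m captures m's value at each iteration.
Step 2: fs[0] captured b = 0 when m was 0.
Step 3: result = 0

The answer is 0.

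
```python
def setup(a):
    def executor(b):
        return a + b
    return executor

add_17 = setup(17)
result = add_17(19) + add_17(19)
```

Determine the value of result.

Step 1: add_17 captures a = 17.
Step 2: add_17(19) = 17 + 19 = 36, called twice.
Step 3: result = 36 + 36 = 72

The answer is 72.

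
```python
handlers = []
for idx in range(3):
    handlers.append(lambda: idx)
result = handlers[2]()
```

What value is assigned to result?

Step 1: The loop creates 3 lambdas, all referencing the same variable idx.
Step 2: After the loop, idx = 2 (final value).
Step 3: handlers[2]() looks up idx at call time and finds 2. This is the late binding gotcha. result = 2

The answer is 2.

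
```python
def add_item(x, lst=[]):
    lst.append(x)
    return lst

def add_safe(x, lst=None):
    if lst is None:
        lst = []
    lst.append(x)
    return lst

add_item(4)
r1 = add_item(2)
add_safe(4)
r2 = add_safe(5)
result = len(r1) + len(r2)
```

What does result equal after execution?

Step 1: add_item shares mutable default: after 2 calls, lst = [4, 2], len = 2.
Step 2: add_safe creates fresh list each time: r2 = [5], len = 1.
Step 3: result = 2 + 1 = 3

The answer is 3.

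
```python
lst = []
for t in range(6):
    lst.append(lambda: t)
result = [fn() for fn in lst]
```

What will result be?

Step 1: All 6 lambdas share the same variable t.
Step 2: After the loop, t = 5.
Step 3: Each call returns 5. result = [5, 5, 5, 5, 5, 5]

The answer is [5, 5, 5, 5, 5, 5].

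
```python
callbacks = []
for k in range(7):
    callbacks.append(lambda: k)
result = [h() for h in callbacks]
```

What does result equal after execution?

Step 1: All 7 lambdas share the same variable k.
Step 2: After the loop, k = 6.
Step 3: Each call returns 6. result = [6, 6, 6, 6, 6, 6, 6]

The answer is [6, 6, 6, 6, 6, 6, 6].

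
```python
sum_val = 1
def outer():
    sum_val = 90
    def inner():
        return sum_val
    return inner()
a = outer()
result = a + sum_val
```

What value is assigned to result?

Step 1: outer() has local sum_val = 90. inner() reads from enclosing.
Step 2: outer() returns 90. Global sum_val = 1 unchanged.
Step 3: result = 90 + 1 = 91

The answer is 91.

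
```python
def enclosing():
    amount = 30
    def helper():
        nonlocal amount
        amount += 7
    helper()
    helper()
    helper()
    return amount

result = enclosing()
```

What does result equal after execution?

Step 1: amount starts at 30.
Step 2: helper() is called 3 times, each adding 7.
Step 3: amount = 30 + 7 * 3 = 51

The answer is 51.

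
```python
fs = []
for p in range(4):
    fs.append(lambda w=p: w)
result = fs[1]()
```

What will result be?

Step 1: Default argument w=p captures p's value at each iteration.
Step 2: fs[1] captured w = 1 when p was 1.
Step 3: result = 1

The answer is 1.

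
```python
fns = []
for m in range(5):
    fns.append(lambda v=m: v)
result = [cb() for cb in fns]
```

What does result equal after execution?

Step 1: Default arg v=m captures m at each iteration.
Step 2: Each lambda has its own default: 0, 1, ..., 4.
Step 3: result = [0, 1, 2, 3, 4]

The answer is [0, 1, 2, 3, 4].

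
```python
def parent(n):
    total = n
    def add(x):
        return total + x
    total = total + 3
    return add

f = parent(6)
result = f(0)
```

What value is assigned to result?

Step 1: parent(6) sets total = 6, then total = 6 + 3 = 9.
Step 2: Closures capture by reference, so add sees total = 9.
Step 3: f(0) returns 9 + 0 = 9

The answer is 9.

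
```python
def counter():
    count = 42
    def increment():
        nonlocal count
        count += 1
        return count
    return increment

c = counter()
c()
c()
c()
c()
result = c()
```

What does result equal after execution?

Step 1: counter() creates closure with count = 42.
Step 2: Each c() call increments count via nonlocal. After 5 calls: 42 + 5 = 47.
Step 3: result = 47

The answer is 47.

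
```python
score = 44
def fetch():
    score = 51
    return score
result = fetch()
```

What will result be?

Step 1: Global score = 44.
Step 2: fetch() creates local score = 51, shadowing the global.
Step 3: Returns local score = 51. result = 51

The answer is 51.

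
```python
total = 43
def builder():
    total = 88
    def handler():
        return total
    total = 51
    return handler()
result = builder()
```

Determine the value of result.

Step 1: builder() sets total = 88, then later total = 51.
Step 2: handler() is called after total is reassigned to 51. Closures capture variables by reference, not by value.
Step 3: result = 51

The answer is 51.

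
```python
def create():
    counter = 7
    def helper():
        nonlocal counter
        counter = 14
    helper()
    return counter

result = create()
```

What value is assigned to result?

Step 1: create() sets counter = 7.
Step 2: helper() uses nonlocal to reassign counter = 14.
Step 3: result = 14

The answer is 14.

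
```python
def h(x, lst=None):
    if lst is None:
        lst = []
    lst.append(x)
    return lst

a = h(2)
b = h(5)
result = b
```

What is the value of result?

Step 1: None default with guard creates a NEW list each call.
Step 2: a = [2] (fresh list). b = [5] (another fresh list).
Step 3: result = [5] (this is the fix for mutable default)

The answer is [5].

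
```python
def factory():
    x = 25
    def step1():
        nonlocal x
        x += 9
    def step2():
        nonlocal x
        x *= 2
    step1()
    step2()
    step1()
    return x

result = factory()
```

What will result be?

Step 1: x = 25.
Step 2: step1(): x = 25 + 9 = 34.
Step 3: step2(): x = 34 * 2 = 68.
Step 4: step1(): x = 68 + 9 = 77. result = 77

The answer is 77.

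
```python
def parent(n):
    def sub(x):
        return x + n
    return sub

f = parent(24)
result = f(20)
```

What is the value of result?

Step 1: parent(24) creates a closure that captures n = 24.
Step 2: f(20) calls the closure with x = 20, returning 20 + 24 = 44.
Step 3: result = 44

The answer is 44.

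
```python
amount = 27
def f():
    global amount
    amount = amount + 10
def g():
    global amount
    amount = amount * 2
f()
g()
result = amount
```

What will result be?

Step 1: amount = 27.
Step 2: f() adds 10: amount = 27 + 10 = 37.
Step 3: g() doubles: amount = 37 * 2 = 74.
Step 4: result = 74

The answer is 74.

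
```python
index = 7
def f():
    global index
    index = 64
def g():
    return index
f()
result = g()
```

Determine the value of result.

Step 1: index = 7.
Step 2: f() sets global index = 64.
Step 3: g() reads global index = 64. result = 64

The answer is 64.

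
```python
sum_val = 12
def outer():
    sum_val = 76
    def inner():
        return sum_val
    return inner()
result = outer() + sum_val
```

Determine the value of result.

Step 1: Global sum_val = 12. outer() shadows with sum_val = 76.
Step 2: inner() returns enclosing sum_val = 76. outer() = 76.
Step 3: result = 76 + global sum_val (12) = 88

The answer is 88.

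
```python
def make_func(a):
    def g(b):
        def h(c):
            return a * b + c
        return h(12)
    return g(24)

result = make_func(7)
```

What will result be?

Step 1: a = 7, b = 24, c = 12.
Step 2: h() computes a * b + c = 7 * 24 + 12 = 180.
Step 3: result = 180

The answer is 180.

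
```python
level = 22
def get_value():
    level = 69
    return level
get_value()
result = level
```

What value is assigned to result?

Step 1: Global level = 22.
Step 2: get_value() creates local level = 69 (shadow, not modification).
Step 3: After get_value() returns, global level is unchanged. result = 22

The answer is 22.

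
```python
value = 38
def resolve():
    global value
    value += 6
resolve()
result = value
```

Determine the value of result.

Step 1: value = 38 globally.
Step 2: resolve() modifies global value: value += 6 = 44.
Step 3: result = 44

The answer is 44.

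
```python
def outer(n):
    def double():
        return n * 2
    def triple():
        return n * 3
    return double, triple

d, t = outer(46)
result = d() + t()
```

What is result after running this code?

Step 1: Both closures capture the same n = 46.
Step 2: d() = 46 * 2 = 92, t() = 46 * 3 = 138.
Step 3: result = 92 + 138 = 230

The answer is 230.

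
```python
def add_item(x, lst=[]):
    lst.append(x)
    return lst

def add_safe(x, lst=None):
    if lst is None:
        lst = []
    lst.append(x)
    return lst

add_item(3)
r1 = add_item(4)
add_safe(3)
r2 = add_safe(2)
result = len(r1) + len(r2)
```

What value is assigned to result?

Step 1: add_item shares mutable default: after 2 calls, lst = [3, 4], len = 2.
Step 2: add_safe creates fresh list each time: r2 = [2], len = 1.
Step 3: result = 2 + 1 = 3

The answer is 3.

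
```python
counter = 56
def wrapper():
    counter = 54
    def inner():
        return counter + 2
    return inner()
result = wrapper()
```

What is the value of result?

Step 1: wrapper() shadows global counter with counter = 54.
Step 2: inner() finds counter = 54 in enclosing scope, computes 54 + 2 = 56.
Step 3: result = 56

The answer is 56.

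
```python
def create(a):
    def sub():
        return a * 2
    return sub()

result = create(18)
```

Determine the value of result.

Step 1: create(18) binds parameter a = 18.
Step 2: sub() accesses a = 18 from enclosing scope.
Step 3: result = 18 * 2 = 36

The answer is 36.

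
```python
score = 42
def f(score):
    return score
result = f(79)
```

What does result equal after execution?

Step 1: Global score = 42.
Step 2: f(79) takes parameter score = 79, which shadows the global.
Step 3: result = 79

The answer is 79.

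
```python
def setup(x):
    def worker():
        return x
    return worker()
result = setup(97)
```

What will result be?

Step 1: setup(97) binds parameter x = 97.
Step 2: worker() looks up x in enclosing scope and finds the parameter x = 97.
Step 3: result = 97

The answer is 97.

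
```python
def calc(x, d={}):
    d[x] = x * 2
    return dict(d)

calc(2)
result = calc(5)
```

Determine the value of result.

Step 1: Mutable default dict is shared across calls.
Step 2: First call adds 2: 4. Second call adds 5: 10.
Step 3: result = {2: 4, 5: 10}

The answer is {2: 4, 5: 10}.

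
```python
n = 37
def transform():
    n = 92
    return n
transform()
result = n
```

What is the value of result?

Step 1: n = 37 globally.
Step 2: transform() creates a LOCAL n = 92 (no global keyword!).
Step 3: The global n is unchanged. result = 37

The answer is 37.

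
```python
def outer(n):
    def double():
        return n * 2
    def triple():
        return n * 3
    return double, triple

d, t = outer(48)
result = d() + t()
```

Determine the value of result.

Step 1: Both closures capture the same n = 48.
Step 2: d() = 48 * 2 = 96, t() = 48 * 3 = 144.
Step 3: result = 96 + 144 = 240

The answer is 240.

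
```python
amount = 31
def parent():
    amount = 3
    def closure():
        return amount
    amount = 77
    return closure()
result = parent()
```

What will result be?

Step 1: parent() sets amount = 3, then later amount = 77.
Step 2: closure() is called after amount is reassigned to 77. Closures capture variables by reference, not by value.
Step 3: result = 77

The answer is 77.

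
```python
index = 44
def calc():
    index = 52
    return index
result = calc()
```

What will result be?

Step 1: Global index = 44.
Step 2: calc() creates local index = 52, shadowing the global.
Step 3: Returns local index = 52. result = 52

The answer is 52.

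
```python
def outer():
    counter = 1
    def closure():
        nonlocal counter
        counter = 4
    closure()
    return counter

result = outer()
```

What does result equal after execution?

Step 1: outer() sets counter = 1.
Step 2: closure() uses nonlocal to reassign counter = 4.
Step 3: result = 4

The answer is 4.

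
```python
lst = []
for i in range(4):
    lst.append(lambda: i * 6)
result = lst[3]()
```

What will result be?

Step 1: All lambdas reference the same variable i (late binding).
Step 2: After the loop, i = 3. Every lambda returns i * 6.
Step 3: lst[3]() = 3 * 6 = 18

The answer is 18.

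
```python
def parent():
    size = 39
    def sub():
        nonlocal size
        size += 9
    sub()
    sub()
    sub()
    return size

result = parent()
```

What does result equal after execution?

Step 1: size starts at 39.
Step 2: sub() is called 3 times, each adding 9.
Step 3: size = 39 + 9 * 3 = 66

The answer is 66.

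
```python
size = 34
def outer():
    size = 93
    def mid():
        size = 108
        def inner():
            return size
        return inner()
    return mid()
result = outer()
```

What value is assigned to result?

Step 1: Three levels of shadowing: global 34, outer 93, mid 108.
Step 2: inner() finds size = 108 in enclosing mid() scope.
Step 3: result = 108

The answer is 108.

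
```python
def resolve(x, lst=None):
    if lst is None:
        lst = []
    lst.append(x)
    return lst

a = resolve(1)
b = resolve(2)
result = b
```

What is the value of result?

Step 1: None default with guard creates a NEW list each call.
Step 2: a = [1] (fresh list). b = [2] (another fresh list).
Step 3: result = [2] (this is the fix for mutable default)

The answer is [2].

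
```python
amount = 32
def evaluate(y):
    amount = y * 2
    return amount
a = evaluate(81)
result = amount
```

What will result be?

Step 1: Global amount = 32.
Step 2: evaluate(81) creates local amount = 81 * 2 = 162.
Step 3: Global amount unchanged because no global keyword. result = 32

The answer is 32.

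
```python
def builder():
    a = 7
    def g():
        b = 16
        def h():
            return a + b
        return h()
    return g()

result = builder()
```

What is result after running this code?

Step 1: builder() defines a = 7. g() defines b = 16.
Step 2: h() accesses both from enclosing scopes: a = 7, b = 16.
Step 3: result = 7 + 16 = 23

The answer is 23.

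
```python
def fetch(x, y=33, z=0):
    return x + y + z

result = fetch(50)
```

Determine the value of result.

Step 1: fetch(50) uses defaults y = 33, z = 0.
Step 2: Returns 50 + 33 + 0 = 83.
Step 3: result = 83

The answer is 83.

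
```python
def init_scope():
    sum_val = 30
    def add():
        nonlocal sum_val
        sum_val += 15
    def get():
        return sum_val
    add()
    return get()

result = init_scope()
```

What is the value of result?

Step 1: sum_val = 30. add() modifies it via nonlocal, get() reads it.
Step 2: add() makes sum_val = 30 + 15 = 45.
Step 3: get() returns 45. result = 45

The answer is 45.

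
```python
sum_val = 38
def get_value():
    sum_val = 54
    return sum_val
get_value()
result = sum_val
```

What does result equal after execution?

Step 1: Global sum_val = 38.
Step 2: get_value() creates local sum_val = 54 (shadow, not modification).
Step 3: After get_value() returns, global sum_val is unchanged. result = 38

The answer is 38.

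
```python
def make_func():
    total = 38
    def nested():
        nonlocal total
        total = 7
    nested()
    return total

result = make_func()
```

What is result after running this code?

Step 1: make_func() sets total = 38.
Step 2: nested() uses nonlocal to reassign total = 7.
Step 3: result = 7

The answer is 7.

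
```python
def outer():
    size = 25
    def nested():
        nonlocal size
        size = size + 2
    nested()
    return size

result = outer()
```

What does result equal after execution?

Step 1: outer() sets size = 25.
Step 2: nested() uses nonlocal to modify size in outer's scope: size = 25 + 2 = 27.
Step 3: outer() returns the modified size = 27

The answer is 27.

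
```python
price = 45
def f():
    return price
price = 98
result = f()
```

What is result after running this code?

Step 1: price is first set to 45, then reassigned to 98.
Step 2: f() is called after the reassignment, so it looks up the current global price = 98.
Step 3: result = 98

The answer is 98.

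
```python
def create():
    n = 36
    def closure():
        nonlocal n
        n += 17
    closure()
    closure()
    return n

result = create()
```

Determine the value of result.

Step 1: n starts at 36.
Step 2: closure() is called 2 times, each adding 17.
Step 3: n = 36 + 17 * 2 = 70

The answer is 70.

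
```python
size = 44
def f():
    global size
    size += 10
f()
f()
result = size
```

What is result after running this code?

Step 1: size = 44.
Step 2: First f(): size = 44 + 10 = 54.
Step 3: Second f(): size = 54 + 10 = 64. result = 64

The answer is 64.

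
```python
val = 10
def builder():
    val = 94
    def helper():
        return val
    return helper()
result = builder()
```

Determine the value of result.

Step 1: val = 10 globally, but builder() defines val = 94 locally.
Step 2: helper() looks up val. Not in local scope, so checks enclosing scope (builder) and finds val = 94.
Step 3: result = 94

The answer is 94.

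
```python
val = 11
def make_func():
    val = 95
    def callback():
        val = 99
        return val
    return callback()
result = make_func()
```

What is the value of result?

Step 1: Three scopes define val: global (11), make_func (95), callback (99).
Step 2: callback() has its own local val = 99, which shadows both enclosing and global.
Step 3: result = 99 (local wins in LEGB)

The answer is 99.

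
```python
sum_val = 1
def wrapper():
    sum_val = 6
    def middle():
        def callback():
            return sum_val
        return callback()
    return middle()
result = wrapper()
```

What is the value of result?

Step 1: wrapper() defines sum_val = 6. middle() and callback() have no local sum_val.
Step 2: callback() checks local (none), enclosing middle() (none), enclosing wrapper() and finds sum_val = 6.
Step 3: result = 6

The answer is 6.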